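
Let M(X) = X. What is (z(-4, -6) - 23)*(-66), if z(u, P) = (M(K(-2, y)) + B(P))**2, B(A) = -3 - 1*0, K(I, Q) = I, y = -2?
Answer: -132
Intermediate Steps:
B(A) = -3 (B(A) = -3 + 0 = -3)
z(u, P) = 25 (z(u, P) = (-2 - 3)**2 = (-5)**2 = 25)
(z(-4, -6) - 23)*(-66) = (25 - 23)*(-66) = 2*(-66) = -132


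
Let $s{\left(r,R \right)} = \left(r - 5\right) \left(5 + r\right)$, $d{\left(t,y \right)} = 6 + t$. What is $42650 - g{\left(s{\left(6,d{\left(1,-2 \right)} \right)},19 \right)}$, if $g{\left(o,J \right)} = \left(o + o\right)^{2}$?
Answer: $42166$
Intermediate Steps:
$s{\left(r,R \right)} = \left(-5 + r\right) \left(5 + r\right)$
$g{\left(o,J \right)} = 4 o^{2}$ ($g{\left(o,J \right)} = \left(2 o\right)^{2} = 4 o^{2}$)
$42650 - g{\left(s{\left(6,d{\left(1,-2 \right)} \right)},19 \right)} = 42650 - 4 \left(-25 + 6^{2}\right)^{2} = 42650 - 4 \left(-25 + 36\right)^{2} = 42650 - 4 \cdot 11^{2} = 42650 - 4 \cdot 121 = 42650 - 484 = 42166$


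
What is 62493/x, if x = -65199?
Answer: -20831/21733 ≈ -0.95850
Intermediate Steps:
62493/x = 62493/(-65199) = 62493*(-1/65199) = -20831/21733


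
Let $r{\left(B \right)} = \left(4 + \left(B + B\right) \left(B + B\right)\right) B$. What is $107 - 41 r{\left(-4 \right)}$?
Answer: $11259$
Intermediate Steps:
$r{\left(B \right)} = B \left(4 + 4 B^{2}\right)$ ($r{\left(B \right)} = \left(4 + 2 B 2 B\right) B = \left(4 + 4 B^{2}\right) B = B \left(4 + 4 B^{2}\right)$)
$107 - 41 r{\left(-4 \right)} = 107 - 41 \cdot 4 \left(-4\right) \left(1 + \left(-4\right)^{2}\right) = 107 - 41 \cdot 4 \left(-4\right) \left(1 + 16\right) = 107 - 41 \cdot 4 \left(-4\right) 17 = 107 - -11152 = 107 + 11152 = 11259$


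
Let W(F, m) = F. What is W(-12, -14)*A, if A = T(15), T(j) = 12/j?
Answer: -48/5 ≈ -9.6000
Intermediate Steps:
A = ⅘ (A = 12/15 = 12*(1/15) = ⅘ ≈ 0.80000)
W(-12, -14)*A = -12*⅘ = -48/5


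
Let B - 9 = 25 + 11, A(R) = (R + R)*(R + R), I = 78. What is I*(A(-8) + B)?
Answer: 23478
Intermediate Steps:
A(R) = 4*R**2 (A(R) = (2*R)*(2*R) = 4*R**2)
B = 45 (B = 9 + (25 + 11) = 9 + 36 = 45)
I*(A(-8) + B) = 78*(4*(-8)**2 + 45) = 78*(4*64 + 45) = 78*(256 + 45) = 78*301 = 23478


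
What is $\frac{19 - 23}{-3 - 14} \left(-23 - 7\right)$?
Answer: $- \frac{120}{17} \approx -7.0588$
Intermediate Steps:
$\frac{19 - 23}{-3 - 14} \left(-23 - 7\right) = - \frac{4}{-17} \left(-30\right) = \left(-4\right) \left(- \frac{1}{17}\right) \left(-30\right) = \frac{4}{17} \left(-30\right) = - \frac{120}{17}$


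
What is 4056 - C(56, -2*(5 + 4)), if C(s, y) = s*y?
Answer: 5064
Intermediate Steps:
4056 - C(56, -2*(5 + 4)) = 4056 - 56*(-2*(5 + 4)) = 4056 - 56*(-2*9) = 4056 - 56*(-18) = 4056 - 1*(-1008) = 4056 + 1008 = 5064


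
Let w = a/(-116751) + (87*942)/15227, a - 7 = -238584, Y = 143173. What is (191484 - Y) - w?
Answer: 85872523557914/1777767477 ≈ 48304.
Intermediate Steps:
a = -238577 (a = 7 - 238584 = -238577)
w = 13201023433/1777767477 (w = -238577/(-116751) + (87*942)/15227 = -238577*(-1/116751) + 81954*(1/15227) = 238577/116751 + 81954/15227 = 13201023433/1777767477 ≈ 7.4256)
(191484 - Y) - w = (191484 - 1*143173) - 1*13201023433/1777767477 = (191484 - 143173) - 13201023433/1777767477 = 48311 - 13201023433/1777767477 = 85872523557914/1777767477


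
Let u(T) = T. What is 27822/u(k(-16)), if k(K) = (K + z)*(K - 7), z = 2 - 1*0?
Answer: 13911/161 ≈ 86.404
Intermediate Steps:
z = 2 (z = 2 + 0 = 2)
k(K) = (-7 + K)*(2 + K) (k(K) = (K + 2)*(K - 7) = (2 + K)*(-7 + K) = (-7 + K)*(2 + K))
27822/u(k(-16)) = 27822/(-14 + (-16)² - 5*(-16)) = 27822/(-14 + 256 + 80) = 27822/322 = 27822*(1/322) = 13911/161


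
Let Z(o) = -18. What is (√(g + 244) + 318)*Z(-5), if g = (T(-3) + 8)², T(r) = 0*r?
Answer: -5724 - 36*√77 ≈ -6039.9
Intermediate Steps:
T(r) = 0
g = 64 (g = (0 + 8)² = 8² = 64)
(√(g + 244) + 318)*Z(-5) = (√(64 + 244) + 318)*(-18) = (√308 + 318)*(-18) = (2*√77 + 318)*(-18) = (318 + 2*√77)*(-18) = -5724 - 36*√77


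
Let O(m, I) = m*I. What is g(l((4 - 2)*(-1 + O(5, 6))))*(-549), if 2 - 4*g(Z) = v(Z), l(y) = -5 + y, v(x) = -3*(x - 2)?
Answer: -85095/4 ≈ -21274.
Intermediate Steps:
O(m, I) = I*m
v(x) = 6 - 3*x (v(x) = -3*(-2 + x) = 6 - 3*x)
g(Z) = -1 + 3*Z/4 (g(Z) = ½ - (6 - 3*Z)/4 = ½ + (-3/2 + 3*Z/4) = -1 + 3*Z/4)
g(l((4 - 2)*(-1 + O(5, 6))))*(-549) = (-1 + 3*(-5 + (4 - 2)*(-1 + 6*5))/4)*(-549) = (-1 + 3*(-5 + 2*(-1 + 30))/4)*(-549) = (-1 + 3*(-5 + 2*29)/4)*(-549) = (-1 + 3*(-5 + 58)/4)*(-549) = (-1 + (¾)*53)*(-549) = (-1 + 159/4)*(-549) = (155/4)*(-549) = -85095/4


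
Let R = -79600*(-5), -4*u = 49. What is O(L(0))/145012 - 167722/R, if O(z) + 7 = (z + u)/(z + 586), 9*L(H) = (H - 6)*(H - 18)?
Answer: -3636511080143/8628359012000 ≈ -0.42146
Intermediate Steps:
u = -49/4 (u = -¼*49 = -49/4 ≈ -12.250)
L(H) = (-18 + H)*(-6 + H)/9 (L(H) = ((H - 6)*(H - 18))/9 = ((-6 + H)*(-18 + H))/9 = ((-18 + H)*(-6 + H))/9 = (-18 + H)*(-6 + H)/9)
O(z) = -7 + (-49/4 + z)/(586 + z) (O(z) = -7 + (z - 49/4)/(z + 586) = -7 + (-49/4 + z)/(586 + z))
R = 398000
O(L(0))/145012 - 167722/R = ((-16457 - 24*(12 - 8/3*0 + (⅑)*0²))/(4*(586 + (12 - 8/3*0 + (⅑)*0²))))/145012 - 167722/398000 = ((-16457 - 24*(12 + 0 + (⅑)*0))/(4*(586 + (12 + 0 + (⅑)*0))))*(1/145012) - 167722*1/398000 = ((-16457 - 24*(12 + 0 + 0))/(4*(586 + (12 + 0 + 0))))*(1/145012) - 83861/199000 = ((-16457 - 24*12)/(4*(586 + 12)))*(1/145012) - 83861/199000 = ((¼)*(-16457 - 288)/598)*(1/145012) - 83861/199000 = ((¼)*(1/598)*(-16745))*(1/145012) - 83861/199000 = -16745/2392*1/145012 - 83861/199000 = -16745/346868704 - 83861/199000 = -3636511080143/8628359012000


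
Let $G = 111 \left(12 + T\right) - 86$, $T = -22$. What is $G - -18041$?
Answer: $16845$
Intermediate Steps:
$G = -1196$ ($G = 111 \left(12 - 22\right) - 86 = 111 \left(-10\right) - 86 = -1110 - 86 = -1196$)
$G - -18041 = -1196 - -18041 = -1196 + 18041 = 16845$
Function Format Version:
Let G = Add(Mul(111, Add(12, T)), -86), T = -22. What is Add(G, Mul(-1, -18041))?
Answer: 16845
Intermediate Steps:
G = -1196 (G = Add(Mul(111, Add(12, -22)), -86) = Add(Mul(111, -10), -86) = Add(-1110, -86) = -1196)
Add(G, Mul(-1, -18041)) = Add(-1196, Mul(-1, -18041)) = Add(-1196, 18041) = 16845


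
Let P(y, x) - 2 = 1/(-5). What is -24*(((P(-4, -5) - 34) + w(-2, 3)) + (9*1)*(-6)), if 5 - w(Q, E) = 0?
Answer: 9744/5 ≈ 1948.8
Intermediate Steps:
w(Q, E) = 5 (w(Q, E) = 5 - 1*0 = 5 + 0 = 5)
P(y, x) = 9/5 (P(y, x) = 2 + 1/(-5) = 2 - ⅕ = 9/5)
-24*(((P(-4, -5) - 34) + w(-2, 3)) + (9*1)*(-6)) = -24*(((9/5 - 34) + 5) + (9*1)*(-6)) = -24*((-161/5 + 5) + 9*(-6)) = -24*(-136/5 - 54) = -24*(-406/5) = 9744/5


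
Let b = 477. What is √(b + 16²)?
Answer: √733 ≈ 27.074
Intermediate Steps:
√(b + 16²) = √(477 + 16²) = √(477 + 256) = √733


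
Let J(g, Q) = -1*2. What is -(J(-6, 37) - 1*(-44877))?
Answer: -44875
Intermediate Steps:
J(g, Q) = -2
-(J(-6, 37) - 1*(-44877)) = -(-2 - 1*(-44877)) = -(-2 + 44877) = -1*44875 = -44875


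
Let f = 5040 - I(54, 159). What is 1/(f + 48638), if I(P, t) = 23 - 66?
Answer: 1/53721 ≈ 1.8615e-5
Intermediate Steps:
I(P, t) = -43
f = 5083 (f = 5040 - 1*(-43) = 5040 + 43 = 5083)
1/(f + 48638) = 1/(5083 + 48638) = 1/53721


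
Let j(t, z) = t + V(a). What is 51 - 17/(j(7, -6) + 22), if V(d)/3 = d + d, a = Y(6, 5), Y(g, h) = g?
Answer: 3298/65 ≈ 50.738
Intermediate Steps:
a = 6
V(d) = 6*d (V(d) = 3*(d + d) = 3*(2*d) = 6*d)
j(t, z) = 36 + t (j(t, z) = t + 6*6 = t + 36 = 36 + t)
51 - 17/(j(7, -6) + 22) = 51 - 17/((36 + 7) + 22) = 51 - 17/(43 + 22) = 51 - 17/65 = 3298/65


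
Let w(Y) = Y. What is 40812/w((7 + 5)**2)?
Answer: 3401/12 ≈ 283.42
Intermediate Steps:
40812/w((7 + 5)**2) = 40812/((7 + 5)**2) = 40812/(12**2) = 40812/144 = 40812*(1/144) = 3401/12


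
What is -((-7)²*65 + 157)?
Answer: -3342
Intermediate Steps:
-((-7)²*65 + 157) = -(49*65 + 157) = -(3185 + 157) = -1*3342 = -3342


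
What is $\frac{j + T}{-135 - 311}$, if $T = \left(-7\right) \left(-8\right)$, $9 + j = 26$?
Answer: $- \frac{73}{446} \approx -0.16368$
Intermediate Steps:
$j = 17$ ($j = -9 + 26 = 17$)
$T = 56$
$\frac{j + T}{-135 - 311} = \frac{17 + 56}{-135 - 311} = \frac{73}{-446} = 73 \left(- \frac{1}{446}\right) = - \frac{73}{446}$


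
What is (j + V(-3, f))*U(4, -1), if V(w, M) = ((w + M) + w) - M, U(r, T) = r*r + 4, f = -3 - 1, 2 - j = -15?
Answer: 220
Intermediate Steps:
j = 17 (j = 2 - 1*(-15) = 2 + 15 = 17)
f = -4
U(r, T) = 4 + r² (U(r, T) = r² + 4 = 4 + r²)
V(w, M) = 2*w (V(w, M) = ((M + w) + w) - M = (M + 2*w) - M = 2*w)
(j + V(-3, f))*U(4, -1) = (17 + 2*(-3))*(4 + 4²) = (17 - 6)*(4 + 16) = 11*20 = 220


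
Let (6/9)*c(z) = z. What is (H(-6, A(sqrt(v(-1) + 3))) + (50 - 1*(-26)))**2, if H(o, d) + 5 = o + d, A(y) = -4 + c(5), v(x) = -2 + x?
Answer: 18769/4 ≈ 4692.3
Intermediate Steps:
c(z) = 3*z/2
A(y) = 7/2 (A(y) = -4 + (3/2)*5 = -4 + 15/2 = 7/2)
H(o, d) = -5 + d + o (H(o, d) = -5 + (o + d) = -5 + (d + o) = -5 + d + o)
(H(-6, A(sqrt(v(-1) + 3))) + (50 - 1*(-26)))**2 = ((-5 + 7/2 - 6) + (50 - 1*(-26)))**2 = (-15/2 + (50 + 26))**2 = (-15/2 + 76)**2 = (137/2)**2 = 18769/4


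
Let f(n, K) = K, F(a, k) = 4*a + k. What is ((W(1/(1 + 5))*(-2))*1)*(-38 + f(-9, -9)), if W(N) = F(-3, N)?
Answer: -3337/3 ≈ -1112.3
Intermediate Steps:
F(a, k) = k + 4*a
W(N) = -12 + N (W(N) = N + 4*(-3) = N - 12 = -12 + N)
((W(1/(1 + 5))*(-2))*1)*(-38 + f(-9, -9)) = (((-12 + 1/(1 + 5))*(-2))*1)*(-38 - 9) = (((-12 + 1/6)*(-2))*1)*(-47) = (-71/6*(-2)*1)*(-47) = ((71/3)*1)*(-47) = (71/3)*(-47) = -3337/3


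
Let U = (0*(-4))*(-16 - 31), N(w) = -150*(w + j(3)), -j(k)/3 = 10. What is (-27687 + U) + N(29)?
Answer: -27537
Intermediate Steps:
j(k) = -30 (j(k) = -3*10 = -30)
N(w) = 4500 - 150*w (N(w) = -150*(w - 30) = -150*(-30 + w) = 4500 - 150*w)
U = 0 (U = 0*(-47) = 0)
(-27687 + U) + N(29) = (-27687 + 0) + (4500 - 150*29) = -27687 + (4500 - 4350) = -27687 + 150 = -27537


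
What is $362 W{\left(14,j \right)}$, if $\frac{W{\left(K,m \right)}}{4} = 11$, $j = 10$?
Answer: $15928$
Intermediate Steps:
$W{\left(K,m \right)} = 44$ ($W{\left(K,m \right)} = 4 \cdot 11 = 44$)
$362 W{\left(14,j \right)} = 362 \cdot 44 = 15928$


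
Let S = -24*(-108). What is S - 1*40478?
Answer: -37886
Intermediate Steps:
S = 2592
S - 1*40478 = 2592 - 1*40478 = 2592 - 40478 = -37886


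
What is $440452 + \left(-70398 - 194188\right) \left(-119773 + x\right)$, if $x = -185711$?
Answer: $80827230076$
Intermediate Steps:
$440452 + \left(-70398 - 194188\right) \left(-119773 + x\right) = 440452 + \left(-70398 - 194188\right) \left(-119773 - 185711\right) = 440452 - -80826789624 = 440452 + 80826789624 = 80827230076$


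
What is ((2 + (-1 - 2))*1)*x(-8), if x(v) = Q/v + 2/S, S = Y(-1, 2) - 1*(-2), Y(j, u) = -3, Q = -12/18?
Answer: 23/12 ≈ 1.9167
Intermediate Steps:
Q = -⅔ (Q = -12*1/18 = -⅔ ≈ -0.66667)
S = -1 (S = -3 - 1*(-2) = -3 + 2 = -1)
x(v) = -2 - 2/(3*v) (x(v) = -2/(3*v) + 2/(-1) = -2/(3*v) + 2*(-1) = -2/(3*v) - 2 = -2 - 2/(3*v))
((2 + (-1 - 2))*1)*x(-8) = ((2 + (-1 - 2))*1)*(-2 - ⅔/(-8)) = ((2 - 3)*1)*(-2 - ⅔*(-⅛)) = (-1*1)*(-2 + 1/12) = -1*(-23/12) = 23/12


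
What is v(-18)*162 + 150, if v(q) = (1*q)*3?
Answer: -8598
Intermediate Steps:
v(q) = 3*q (v(q) = q*3 = 3*q)
v(-18)*162 + 150 = (3*(-18))*162 + 150 = -54*162 + 150 = -8748 + 150 = -8598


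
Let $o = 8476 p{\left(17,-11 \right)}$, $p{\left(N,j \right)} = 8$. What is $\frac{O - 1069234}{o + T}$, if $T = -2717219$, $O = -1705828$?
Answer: $\frac{2775062}{2649411} \approx 1.0474$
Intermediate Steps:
$o = 67808$ ($o = 8476 \cdot 8 = 67808$)
$\frac{O - 1069234}{o + T} = \frac{-1705828 - 1069234}{67808 - 2717219} = - \frac{2775062}{-2649411} = \left(-2775062\right) \left(- \frac{1}{2649411}\right) = \frac{2775062}{2649411}$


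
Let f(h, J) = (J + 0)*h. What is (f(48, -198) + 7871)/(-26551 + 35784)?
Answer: -1633/9233 ≈ -0.17687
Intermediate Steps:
f(h, J) = J*h
(f(48, -198) + 7871)/(-26551 + 35784) = (-198*48 + 7871)/(-26551 + 35784) = (-9504 + 7871)/9233 = -1633*1/9233 = -1633/9233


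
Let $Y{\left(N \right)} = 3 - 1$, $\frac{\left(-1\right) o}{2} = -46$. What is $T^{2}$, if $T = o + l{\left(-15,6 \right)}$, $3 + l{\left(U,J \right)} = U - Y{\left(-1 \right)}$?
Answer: $5184$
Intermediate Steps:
$o = 92$ ($o = \left(-2\right) \left(-46\right) = 92$)
$Y{\left(N \right)} = 2$ ($Y{\left(N \right)} = 3 - 1 = 2$)
$l{\left(U,J \right)} = -5 + U$ ($l{\left(U,J \right)} = -3 + \left(U - 2\right) = -3 + \left(-2 + U\right) = -5 + U$)
$T = 72$ ($T = 92 - 20 = 72$)
$T^{2} = 72^{2} = 5184$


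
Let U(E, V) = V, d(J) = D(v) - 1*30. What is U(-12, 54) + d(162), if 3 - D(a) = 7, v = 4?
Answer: 20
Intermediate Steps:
D(a) = -4 (D(a) = 3 - 1*7 = 3 - 7 = -4)
d(J) = -34 (d(J) = -4 - 1*30 = -4 - 30 = -34)
U(-12, 54) + d(162) = 54 - 34 = 20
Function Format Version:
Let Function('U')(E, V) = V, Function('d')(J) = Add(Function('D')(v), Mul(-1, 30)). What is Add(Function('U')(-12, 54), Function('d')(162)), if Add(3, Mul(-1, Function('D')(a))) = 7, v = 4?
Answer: 20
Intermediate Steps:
Function('D')(a) = -4 (Function('D')(a) = Add(3, Mul(-1, 7)) = Add(3, -7) = -4)
Function('d')(J) = -34 (Function('d')(J) = Add(-4, Mul(-1, 30)) = Add(-4, -30) = -34)
Add(Function('U')(-12, 54), Function('d')(162)) = Add(54, -34) = 20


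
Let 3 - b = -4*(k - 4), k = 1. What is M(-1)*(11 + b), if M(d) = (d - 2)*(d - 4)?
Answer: 30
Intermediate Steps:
M(d) = (-4 + d)*(-2 + d) (M(d) = (-2 + d)*(-4 + d) = (-4 + d)*(-2 + d))
b = -9 (b = 3 - (-4)*(1 - 4) = 3 - (-4)*(-3) = 3 - 1*12 = 3 - 12 = -9)
M(-1)*(11 + b) = (8 + (-1)² - 6*(-1))*(11 - 9) = (8 + 1 + 6)*2 = 15*2 = 30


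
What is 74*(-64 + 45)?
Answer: -1406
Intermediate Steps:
74*(-64 + 45) = 74*(-19) = -1406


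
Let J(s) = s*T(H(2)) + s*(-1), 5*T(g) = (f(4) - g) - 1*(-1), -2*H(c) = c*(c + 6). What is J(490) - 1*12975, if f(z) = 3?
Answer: -12289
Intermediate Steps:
H(c) = -c*(6 + c)/2 (H(c) = -c*(c + 6)/2 = -c*(6 + c)/2)
T(g) = ⅘ - g/5 (T(g) = ((3 - g) - 1*(-1))/5 = ((3 - g) + 1)/5 = (4 - g)/5 = ⅘ - g/5)
J(s) = 7*s/5 (J(s) = s*(⅘ - (-1)*2*(6 + 2)/10) + s*(-1) = s*(⅘ - (-1)*2*8/10) - s = s*(⅘ - ⅕*(-8)) - s = s*(⅘ + 8/5) - s = s*(12/5) - s = 12*s/5 - s = 7*s/5)
J(490) - 1*12975 = (7/5)*490 - 1*12975 = 686 - 12975 = -12289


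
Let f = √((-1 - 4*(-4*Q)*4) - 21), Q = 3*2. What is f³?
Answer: 362*√362 ≈ 6887.5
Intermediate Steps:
Q = 6
f = √362 (f = √((-1 - 4*(-4*6)*4) - 21) = √((-1 - (-96)*4) - 21) = √((-1 - 4*(-96)) - 21) = √((-1 + 384) - 21) = √(383 - 21) = √362 ≈ 19.026)
f³ = (√362)³ = 362*√362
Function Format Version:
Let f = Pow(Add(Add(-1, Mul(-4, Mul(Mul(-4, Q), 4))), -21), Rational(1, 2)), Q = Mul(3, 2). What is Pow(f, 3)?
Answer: Mul(362, Pow(362, Rational(1, 2))) ≈ 6887.5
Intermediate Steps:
Q = 6
f = Pow(362, Rational(1, 2)) (f = Pow(Add(Add(-1, Mul(-4, Mul(Mul(-4, 6), 4))), -21), Rational(1, 2)) = Pow(Add(Add(-1, Mul(-4, Mul(-24, 4))), -21), Rational(1, 2)) = Pow(Add(Add(-1, Mul(-4, -96)), -21), Rational(1, 2)) = Pow(Add(Add(-1, 384), -21), Rational(1, 2)) = Pow(Add(383, -21), Rational(1, 2)) = Pow(362, Rational(1, 2)) ≈ 19.026)
Pow(f, 3) = Pow(Pow(362, Rational(1, 2)), 3) = Mul(362, Pow(362, Rational(1, 2)))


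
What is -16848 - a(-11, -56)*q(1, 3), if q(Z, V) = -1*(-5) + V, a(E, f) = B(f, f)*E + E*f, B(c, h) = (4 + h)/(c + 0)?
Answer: -151860/7 ≈ -21694.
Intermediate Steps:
B(c, h) = (4 + h)/c
a(E, f) = E*f + E*(4 + f)/f (a(E, f) = ((4 + f)/f)*E + E*f = E*(4 + f)/f + E*f = E*f + E*(4 + f)/f)
q(Z, V) = 5 + V
-16848 - a(-11, -56)*q(1, 3) = -16848 - (-11*(4 - 56 + (-56)**2)/(-56))*(5 + 3) = -16848 - (-11*(-1/56)*(4 - 56 + 3136))*8 = -16848 - (-11*(-1/56)*3084)*8 = -16848 - 8481*8/14 = -16848 - 1*33924/7 = -16848 - 33924/7 = -151860/7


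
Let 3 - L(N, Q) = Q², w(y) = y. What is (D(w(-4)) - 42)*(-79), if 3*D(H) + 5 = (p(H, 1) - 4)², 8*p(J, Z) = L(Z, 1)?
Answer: 147809/48 ≈ 3079.4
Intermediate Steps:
L(N, Q) = 3 - Q²
p(J, Z) = ¼ (p(J, Z) = (3 - 1*1²)/8 = (3 - 1*1)/8 = (3 - 1)/8 = (⅛)*2 = ¼)
D(H) = 145/48 (D(H) = -5/3 + (¼ - 4)²/3 = -5/3 + (-15/4)²/3 = -5/3 + (⅓)*(225/16) = -5/3 + 75/16 = 145/48)
(D(w(-4)) - 42)*(-79) = (145/48 - 42)*(-79) = -1871/48*(-79) = 147809/48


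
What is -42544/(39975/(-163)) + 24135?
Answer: 971731297/39975 ≈ 24308.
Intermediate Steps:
-42544/(39975/(-163)) + 24135 = -42544/(39975*(-1/163)) + 24135 = -42544/(-39975/163) + 24135 = -42544*(-163/39975) + 24135 = 6934672/39975 + 24135 = 971731297/39975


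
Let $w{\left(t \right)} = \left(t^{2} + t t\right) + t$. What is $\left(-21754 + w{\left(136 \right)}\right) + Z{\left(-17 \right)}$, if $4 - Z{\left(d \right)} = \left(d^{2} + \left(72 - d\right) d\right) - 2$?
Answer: $16604$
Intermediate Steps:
$w{\left(t \right)} = t + 2 t^{2}$ ($w{\left(t \right)} = \left(t^{2} + t^{2}\right) + t = 2 t^{2} + t = t + 2 t^{2}$)
$Z{\left(d \right)} = 6 - d^{2} - d \left(72 - d\right)$ ($Z{\left(d \right)} = 4 - \left(\left(d^{2} + \left(72 - d\right) d\right) - 2\right) = 4 - \left(\left(d^{2} + d \left(72 - d\right)\right) - 2\right) = 4 - \left(-2 + d^{2} + d \left(72 - d\right)\right) = 6 - d^{2} - d \left(72 - d\right)$)
$\left(-21754 + w{\left(136 \right)}\right) + Z{\left(-17 \right)} = \left(-21754 + 136 \left(1 + 2 \cdot 136\right)\right) + \left(6 - -1224\right) = \left(-21754 + 136 \left(1 + 272\right)\right) + \left(6 + 1224\right) = \left(-21754 + 136 \cdot 273\right) + 1230 = \left(-21754 + 37128\right) + 1230 = 15374 + 1230 = 16604$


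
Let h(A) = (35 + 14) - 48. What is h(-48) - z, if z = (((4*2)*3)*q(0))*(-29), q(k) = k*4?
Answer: 1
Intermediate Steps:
q(k) = 4*k
z = 0 (z = (((4*2)*3)*(4*0))*(-29) = ((8*3)*0)*(-29) = (24*0)*(-29) = 0*(-29) = 0)
h(A) = 1 (h(A) = 49 - 48 = 1)
h(-48) - z = 1 - 1*0 = 1 + 0 = 1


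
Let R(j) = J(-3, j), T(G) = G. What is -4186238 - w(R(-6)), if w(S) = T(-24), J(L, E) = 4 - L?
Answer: -4186214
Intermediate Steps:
R(j) = 7 (R(j) = 4 - 1*(-3) = 4 + 3 = 7)
w(S) = -24
-4186238 - w(R(-6)) = -4186238 - 1*(-24) = -4186238 + 24 = -4186214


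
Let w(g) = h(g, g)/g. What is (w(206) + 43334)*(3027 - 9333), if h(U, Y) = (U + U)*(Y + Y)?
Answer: -278460348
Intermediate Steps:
h(U, Y) = 4*U*Y (h(U, Y) = (2*U)*(2*Y) = 4*U*Y)
w(g) = 4*g (w(g) = (4*g*g)/g = (4*g**2)/g = 4*g)
(w(206) + 43334)*(3027 - 9333) = (4*206 + 43334)*(3027 - 9333) = (824 + 43334)*(-6306) = 44158*(-6306) = -278460348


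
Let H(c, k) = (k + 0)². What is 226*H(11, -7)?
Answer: 11074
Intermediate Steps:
H(c, k) = k²
226*H(11, -7) = 226*(-7)² = 226*49 = 11074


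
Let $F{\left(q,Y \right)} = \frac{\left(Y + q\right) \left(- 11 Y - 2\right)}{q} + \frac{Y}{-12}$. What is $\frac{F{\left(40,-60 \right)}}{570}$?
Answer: $- \frac{54}{95} \approx -0.56842$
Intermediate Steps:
$F{\left(q,Y \right)} = - \frac{Y}{12} + \frac{\left(-2 - 11 Y\right) \left(Y + q\right)}{q}$ ($F{\left(q,Y \right)} = \frac{\left(Y + q\right) \left(-2 - 11 Y\right)}{q} + Y \left(- \frac{1}{12}\right) = \frac{\left(-2 - 11 Y\right) \left(Y + q\right)}{q} - \frac{Y}{12} = - \frac{Y}{12} + \frac{\left(-2 - 11 Y\right) \left(Y + q\right)}{q}$)
$\frac{F{\left(40,-60 \right)}}{570} = \frac{\frac{1}{12} \cdot \frac{1}{40} \left(- 132 \left(-60\right)^{2} - -1440 - 40 \left(24 + 133 \left(-60\right)\right)\right)}{570} = \frac{1}{12} \cdot \frac{1}{40} \left(\left(-132\right) 3600 + 1440 - 40 \left(24 - 7980\right)\right) \frac{1}{570} = \frac{1}{12} \cdot \frac{1}{40} \left(-475200 + 1440 - 40 \left(-7956\right)\right) \frac{1}{570} = \frac{1}{12} \cdot \frac{1}{40} \left(-475200 + 1440 + 318240\right) \frac{1}{570} = \frac{1}{12} \cdot \frac{1}{40} \left(-155520\right) \frac{1}{570} = \left(-324\right) \frac{1}{570} = - \frac{54}{95}$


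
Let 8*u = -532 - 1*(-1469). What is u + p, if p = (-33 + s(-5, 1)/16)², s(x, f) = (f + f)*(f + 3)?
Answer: 9387/8 ≈ 1173.4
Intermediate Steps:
s(x, f) = 2*f*(3 + f) (s(x, f) = (2*f)*(3 + f) = 2*f*(3 + f))
u = 937/8 (u = (-532 - 1*(-1469))/8 = (-532 + 1469)/8 = (⅛)*937 = 937/8 ≈ 117.13)
p = 4225/4 (p = (-33 + (2*1*(3 + 1))/16)² = (-33 + (2*1*4)*(1/16))² = (-33 + 8*(1/16))² = (-33 + ½)² = (-65/2)² = 4225/4 ≈ 1056.3)
u + p = 937/8 + 4225/4 = 9387/8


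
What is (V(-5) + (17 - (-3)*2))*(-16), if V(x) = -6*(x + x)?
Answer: -1328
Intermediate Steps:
V(x) = -12*x
(V(-5) + (17 - (-3)*2))*(-16) = (-12*(-5) + (17 - (-3)*2))*(-16) = (60 + (17 - 1*(-6)))*(-16) = (60 + (17 + 6))*(-16) = (60 + 23)*(-16) = 83*(-16) = -1328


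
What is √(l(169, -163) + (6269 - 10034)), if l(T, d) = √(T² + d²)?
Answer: √(-3765 + √55130) ≈ 59.416*I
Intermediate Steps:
√(l(169, -163) + (6269 - 10034)) = √(√(169² + (-163)²) + (6269 - 10034)) = √(√(28561 + 26569) - 3765) = √(√55130 - 3765) = √(-3765 + √55130)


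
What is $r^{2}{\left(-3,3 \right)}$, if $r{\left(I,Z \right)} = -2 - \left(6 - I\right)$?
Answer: $121$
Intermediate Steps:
$r{\left(I,Z \right)} = -8 + I$ ($r{\left(I,Z \right)} = -2 + \left(-6 + I\right) = -8 + I$)
$r^{2}{\left(-3,3 \right)} = \left(-8 - 3\right)^{2} = \left(-11\right)^{2} = 121$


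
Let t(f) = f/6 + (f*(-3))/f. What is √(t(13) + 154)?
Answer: √5514/6 ≈ 12.376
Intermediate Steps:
t(f) = -3 + f/6 (t(f) = f*(⅙) + (-3*f)/f = f/6 - 3 = -3 + f/6)
√(t(13) + 154) = √((-3 + (⅙)*13) + 154) = √((-3 + 13/6) + 154) = √(-⅚ + 154) = √(919/6) = √5514/6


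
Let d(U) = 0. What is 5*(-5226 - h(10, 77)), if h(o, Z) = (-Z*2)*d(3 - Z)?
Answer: -26130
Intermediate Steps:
h(o, Z) = 0 (h(o, Z) = (-Z*2)*0 = -2*Z*0 = 0)
5*(-5226 - h(10, 77)) = 5*(-5226 - 1*0) = 5*(-5226 + 0) = 5*(-5226) = -26130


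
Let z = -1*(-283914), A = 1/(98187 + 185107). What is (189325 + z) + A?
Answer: 134065769267/283294 ≈ 4.7324e+5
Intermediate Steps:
A = 1/283294 ≈ 3.5299e-6
z = 283914
(189325 + z) + A = (189325 + 283914) + 1/283294 = 473239 + 1/283294 = 134065769267/283294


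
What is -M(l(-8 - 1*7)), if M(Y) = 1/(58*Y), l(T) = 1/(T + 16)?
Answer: -1/58 ≈ -0.017241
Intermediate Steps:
l(T) = 1/(16 + T)
M(Y) = 1/(58*Y)
-M(l(-8 - 1*7)) = -1/(58*(1/(16 + (-8 - 1*7)))) = -1/(58*(1/(16 + (-8 - 7)))) = -1/(58*(1/(16 - 15))) = -1/(58*(1/1)) = -1/(58*1) = -1/58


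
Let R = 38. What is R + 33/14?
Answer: 565/14 ≈ 40.357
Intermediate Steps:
R + 33/14 = 38 + 33/14 = 565/14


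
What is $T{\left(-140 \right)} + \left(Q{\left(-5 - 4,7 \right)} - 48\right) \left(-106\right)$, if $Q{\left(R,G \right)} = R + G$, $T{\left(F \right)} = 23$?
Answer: $5323$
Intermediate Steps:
$Q{\left(R,G \right)} = G + R$
$T{\left(-140 \right)} + \left(Q{\left(-5 - 4,7 \right)} - 48\right) \left(-106\right) = 23 + \left(\left(7 - 9\right) - 48\right) \left(-106\right) = 23 + \left(-2 - 48\right) \left(-106\right) = 23 - -5300 = 23 + 5300 = 5323$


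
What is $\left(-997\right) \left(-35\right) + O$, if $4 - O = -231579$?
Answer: $266478$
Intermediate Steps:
$O = 231583$ ($O = 4 - -231579 = 4 + 231579 = 231583$)
$\left(-997\right) \left(-35\right) + O = \left(-997\right) \left(-35\right) + 231583 = 34895 + 231583 = 266478$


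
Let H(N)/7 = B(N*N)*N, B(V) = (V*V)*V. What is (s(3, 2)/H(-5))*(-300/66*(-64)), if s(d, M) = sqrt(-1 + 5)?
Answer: -256/240625 ≈ -0.0010639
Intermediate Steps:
s(d, M) = 2 (s(d, M) = sqrt(4) = 2)
B(V) = V**3 (B(V) = V**2*V = V**3)
H(N) = 7*N**7 (H(N) = 7*((N*N)**3*N) = 7*((N**2)**3*N) = 7*(N**6*N) = 7*N**7)
(s(3, 2)/H(-5))*(-300/66*(-64)) = (2/((7*(-5)**7)))*(-300/66*(-64)) = (2/((7*(-78125))))*(-300/66*(-64)) = (2/(-546875))*(-4*25/22*(-64)) = (2*(-1/546875))*(-50/11*(-64)) = -2/546875*3200/11 = -256/240625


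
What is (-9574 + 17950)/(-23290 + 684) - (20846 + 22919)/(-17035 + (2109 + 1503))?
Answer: 438460271/151720169 ≈ 2.8899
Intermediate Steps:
(-9574 + 17950)/(-23290 + 684) - (20846 + 22919)/(-17035 + (2109 + 1503)) = 8376/(-22606) - 43765/(-17035 + 3612) = 8376*(-1/22606) - 43765/(-13423) = -4188/11303 - 43765*(-1)/13423 = -4188/11303 - 1*(-43765/13423) = -4188/11303 + 43765/13423 = 438460271/151720169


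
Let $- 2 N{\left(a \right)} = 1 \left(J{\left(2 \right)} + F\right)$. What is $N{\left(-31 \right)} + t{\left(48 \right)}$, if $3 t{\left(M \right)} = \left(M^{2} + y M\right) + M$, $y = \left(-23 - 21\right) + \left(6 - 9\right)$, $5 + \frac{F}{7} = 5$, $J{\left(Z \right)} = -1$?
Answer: $\frac{65}{2} \approx 32.5$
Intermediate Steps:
$F = 0$ ($F = -35 + 7 \cdot 5 = -35 + 35 = 0$)
$y = -47$ ($y = -44 - 3 = -47$)
$t{\left(M \right)} = - \frac{46 M}{3} + \frac{M^{2}}{3}$ ($t{\left(M \right)} = \frac{\left(M^{2} - 47 M\right) + M}{3} = \frac{M^{2} - 46 M}{3} = - \frac{46 M}{3} + \frac{M^{2}}{3}$)
$N{\left(a \right)} = \frac{1}{2}$ ($N{\left(a \right)} = - \frac{1 \left(-1 + 0\right)}{2} = - \frac{1 \left(-1\right)}{2} = \left(- \frac{1}{2}\right) \left(-1\right) = \frac{1}{2}$)
$N{\left(-31 \right)} + t{\left(48 \right)} = \frac{1}{2} + \frac{1}{3} \cdot 48 \left(-46 + 48\right) = \frac{1}{2} + \frac{1}{3} \cdot 48 \cdot 2 = \frac{1}{2} + 32 = \frac{65}{2}$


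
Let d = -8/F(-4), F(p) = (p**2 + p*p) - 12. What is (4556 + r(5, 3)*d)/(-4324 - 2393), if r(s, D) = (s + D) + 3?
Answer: -7586/11195 ≈ -0.67762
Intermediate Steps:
F(p) = -12 + 2*p**2 (F(p) = (p**2 + p**2) - 12 = 2*p**2 - 12 = -12 + 2*p**2)
r(s, D) = 3 + D + s (r(s, D) = (D + s) + 3 = 3 + D + s)
d = -2/5 (d = -8/(-12 + 2*(-4)**2) = -8/(-12 + 2*16) = -8/(-12 + 32) = -8/20 = -8*1/20 = -2/5 ≈ -0.40000)
(4556 + r(5, 3)*d)/(-4324 - 2393) = (4556 + (3 + 3 + 5)*(-2/5))/(-4324 - 2393) = (4556 + 11*(-2/5))/(-6717) = (4556 - 22/5)*(-1/6717) = (22758/5)*(-1/6717) = -7586/11195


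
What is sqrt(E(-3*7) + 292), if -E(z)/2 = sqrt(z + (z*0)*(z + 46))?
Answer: sqrt(292 - 2*I*sqrt(21)) ≈ 17.09 - 0.2681*I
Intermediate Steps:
E(z) = -2*sqrt(z) (E(z) = -2*sqrt(z + (z*0)*(z + 46)) = -2*sqrt(z + 0*(46 + z)) = -2*sqrt(z + 0) = -2*sqrt(z))
sqrt(E(-3*7) + 292) = sqrt(-2*I*sqrt(21) + 292) = sqrt(292 - 2*I*sqrt(21))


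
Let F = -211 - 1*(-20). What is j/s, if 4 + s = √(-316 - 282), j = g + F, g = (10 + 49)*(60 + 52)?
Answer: -12834/307 - 6417*I*√598/614 ≈ -41.805 - 255.57*I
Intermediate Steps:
g = 6608 (g = 59*112 = 6608)
F = -191 (F = -211 + 20 = -191)
j = 6417 (j = 6608 - 191 = 6417)
s = -4 + I*√598 (s = -4 + √(-316 - 282) = -4 + √(-598) = -4 + I*√598 ≈ -4.0 + 24.454*I)
j/s = 6417/(-4 + I*√598)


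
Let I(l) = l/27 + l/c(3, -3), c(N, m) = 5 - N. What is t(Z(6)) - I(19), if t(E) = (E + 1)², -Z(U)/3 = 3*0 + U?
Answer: 15055/54 ≈ 278.80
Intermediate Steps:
Z(U) = -3*U (Z(U) = -3*(3*0 + U) = -3*(0 + U) = -3*U)
t(E) = (1 + E)²
I(l) = 29*l/54 (I(l) = l/27 + l/(5 - 1*3) = l*(1/27) + l/(5 - 3) = l/27 + l/2 = 29*l/54)
t(Z(6)) - I(19) = (1 - 3*6)² - 29*19/54 = (1 - 18)² - 1*551/54 = (-17)² - 551/54 = 289 - 551/54 = 15055/54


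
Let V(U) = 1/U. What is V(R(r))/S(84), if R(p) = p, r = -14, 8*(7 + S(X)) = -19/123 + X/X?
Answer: 123/11872 ≈ 0.010361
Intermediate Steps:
S(X) = -848/123 (S(X) = -7 + (-19/123 + X/X)/8 = -7 + (-19*1/123 + 1)/8 = -7 + (-19/123 + 1)/8 = -7 + (⅛)*(104/123) = -7 + 13/123 = -848/123)
V(R(r))/S(84) = 1/((-14)*(-848/123)) = -1/14*(-123/848) = 123/11872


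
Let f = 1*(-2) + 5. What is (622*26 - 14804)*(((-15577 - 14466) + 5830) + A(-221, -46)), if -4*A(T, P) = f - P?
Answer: -33140142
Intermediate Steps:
f = 3 (f = -2 + 5 = 3)
A(T, P) = -¾ + P/4 (A(T, P) = -(3 - P)/4 = -¾ + P/4)
(622*26 - 14804)*(((-15577 - 14466) + 5830) + A(-221, -46)) = (622*26 - 14804)*(((-15577 - 14466) + 5830) + (-¾ + (¼)*(-46))) = (16172 - 14804)*((-30043 + 5830) + (-¾ - 23/2)) = 1368*(-24213 - 49/4) = 1368*(-96901/4) = -33140142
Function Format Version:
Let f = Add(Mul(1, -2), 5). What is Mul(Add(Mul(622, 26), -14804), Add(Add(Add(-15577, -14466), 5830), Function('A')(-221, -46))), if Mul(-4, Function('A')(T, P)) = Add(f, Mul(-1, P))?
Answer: -33140142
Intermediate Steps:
f = 3 (f = Add(-2, 5) = 3)
Function('A')(T, P) = Add(Rational(-3, 4), Mul(Rational(1, 4), P)) (Function('A')(T, P) = Mul(Rational(-1, 4), Add(3, Mul(-1, P))) = Add(Rational(-3, 4), Mul(Rational(1, 4), P)))
Mul(Add(Mul(622, 26), -14804), Add(Add(Add(-15577, -14466), 5830), Function('A')(-221, -46))) = Mul(Add(Mul(622, 26), -14804), Add(Add(Add(-15577, -14466), 5830), Add(Rational(-3, 4), Mul(Rational(1, 4), -46)))) = Mul(Add(16172, -14804), Add(Add(-30043, 5830), Add(Rational(-3, 4), Rational(-23, 2)))) = Mul(1368, Add(-24213, Rational(-49, 4))) = Mul(1368, Rational(-96901, 4)) = -33140142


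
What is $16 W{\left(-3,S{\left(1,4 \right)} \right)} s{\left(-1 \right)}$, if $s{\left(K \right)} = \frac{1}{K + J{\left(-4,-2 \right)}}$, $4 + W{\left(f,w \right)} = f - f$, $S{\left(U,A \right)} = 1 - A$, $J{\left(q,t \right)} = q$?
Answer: $\frac{64}{5} \approx 12.8$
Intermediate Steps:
$W{\left(f,w \right)} = -4$ ($W{\left(f,w \right)} = -4 + \left(f - f\right) = -4 + 0 = -4$)
$s{\left(K \right)} = \frac{1}{-4 + K}$ ($s{\left(K \right)} = \frac{1}{K - 4} = \frac{1}{-4 + K}$)
$16 W{\left(-3,S{\left(1,4 \right)} \right)} s{\left(-1 \right)} = \frac{16 \left(-4\right)}{-4 - 1} = - \frac{64}{-5} = \left(-64\right) \left(- \frac{1}{5}\right) = \frac{64}{5}$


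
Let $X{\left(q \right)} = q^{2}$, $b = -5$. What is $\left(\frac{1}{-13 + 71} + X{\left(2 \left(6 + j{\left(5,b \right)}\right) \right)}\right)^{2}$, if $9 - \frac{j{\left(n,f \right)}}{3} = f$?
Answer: $\frac{285721251841}{3364} \approx 8.4935 \cdot 10^{7}$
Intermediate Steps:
$j{\left(n,f \right)} = 27 - 3 f$
$\left(\frac{1}{-13 + 71} + X{\left(2 \left(6 + j{\left(5,b \right)}\right) \right)}\right)^{2} = \left(\frac{1}{-13 + 71} + \left(2 \left(6 + \left(27 - -15\right)\right)\right)^{2}\right)^{2} = \left(\frac{1}{58} + \left(2 \left(6 + \left(27 + 15\right)\right)\right)^{2}\right)^{2} = \left(\frac{1}{58} + \left(2 \left(6 + 42\right)\right)^{2}\right)^{2} = \left(\frac{1}{58} + \left(2 \cdot 48\right)^{2}\right)^{2} = \left(\frac{1}{58} + 96^{2}\right)^{2} = \left(\frac{1}{58} + 9216\right)^{2} = \left(\frac{534529}{58}\right)^{2} = \frac{285721251841}{3364}$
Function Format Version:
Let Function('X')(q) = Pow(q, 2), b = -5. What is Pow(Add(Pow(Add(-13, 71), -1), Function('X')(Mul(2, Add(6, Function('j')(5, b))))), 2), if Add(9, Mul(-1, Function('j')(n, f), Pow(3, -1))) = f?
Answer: Rational(285721251841, 3364) ≈ 8.4935e+7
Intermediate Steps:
Function('j')(n, f) = Add(27, Mul(-3, f))
Pow(Add(Pow(Add(-13, 71), -1), Function('X')(Mul(2, Add(6, Function('j')(5, b))))), 2) = Pow(Add(Pow(Add(-13, 71), -1), Pow(Mul(2, Add(6, Add(27, Mul(-3, -5)))), 2)), 2) = Pow(Add(Pow(58, -1), Pow(Mul(2, Add(6, Add(27, 15))), 2)), 2) = Pow(Add(Rational(1, 58), Pow(Mul(2, Add(6, 42)), 2)), 2) = Pow(Add(Rational(1, 58), Pow(Mul(2, 48), 2)), 2) = Pow(Add(Rational(1, 58), Pow(96, 2)), 2) = Pow(Add(Rational(1, 58), 9216), 2) = Pow(Rational(534529, 58), 2) = Rational(285721251841, 3364)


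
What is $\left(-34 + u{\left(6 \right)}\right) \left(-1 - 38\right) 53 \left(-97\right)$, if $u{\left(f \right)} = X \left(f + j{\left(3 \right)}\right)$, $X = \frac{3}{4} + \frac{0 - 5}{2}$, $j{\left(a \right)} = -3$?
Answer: $- \frac{31478343}{4} \approx -7.8696 \cdot 10^{6}$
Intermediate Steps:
$X = - \frac{7}{4}$ ($X = 3 \cdot \frac{1}{4} - \frac{5}{2} = \frac{3}{4} - \frac{5}{2} = - \frac{7}{4} \approx -1.75$)
$u{\left(f \right)} = \frac{21}{4} - \frac{7 f}{4}$ ($u{\left(f \right)} = - \frac{7 \left(f - 3\right)}{4} = - \frac{7 \left(-3 + f\right)}{4} = \frac{21}{4} - \frac{7 f}{4}$)
$\left(-34 + u{\left(6 \right)}\right) \left(-1 - 38\right) 53 \left(-97\right) = \left(-34 + \left(\frac{21}{4} - \frac{21}{2}\right)\right) \left(-1 - 38\right) 53 \left(-97\right) = \left(-34 + \left(\frac{21}{4} - \frac{21}{2}\right)\right) \left(-39\right) 53 \left(-97\right) = \left(-34 - \frac{21}{4}\right) \left(-39\right) 53 \left(-97\right) = \left(- \frac{157}{4}\right) \left(-39\right) 53 \left(-97\right) = \frac{6123}{4} \cdot 53 \left(-97\right) = \frac{324519}{4} \left(-97\right) = - \frac{31478343}{4}$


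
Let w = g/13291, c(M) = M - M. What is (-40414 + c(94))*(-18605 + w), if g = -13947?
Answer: 9994099382828/13291 ≈ 7.5194e+8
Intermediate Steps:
c(M) = 0
w = -13947/13291 ≈ -1.0494
(-40414 + c(94))*(-18605 + w) = (-40414 + 0)*(-18605 - 13947/13291) = -40414*(-247293002/13291) = 9994099382828/13291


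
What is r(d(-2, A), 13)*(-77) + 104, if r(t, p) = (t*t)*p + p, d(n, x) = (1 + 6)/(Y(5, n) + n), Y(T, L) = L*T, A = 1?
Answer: -178217/144 ≈ -1237.6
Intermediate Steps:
d(n, x) = 7/(6*n) (d(n, x) = (1 + 6)/(n*5 + n) = 7/(5*n + n) = 7/((6*n)) = 7*(1/(6*n)) = 7/(6*n))
r(t, p) = p + p*t² (r(t, p) = t²*p + p = p*t² + p = p + p*t²)
r(d(-2, A), 13)*(-77) + 104 = (13*(1 + ((7/6)/(-2))²))*(-77) + 104 = (13*(1 + ((7/6)*(-½))²))*(-77) + 104 = (13*(1 + (-7/12)²))*(-77) + 104 = (13*(1 + 49/144))*(-77) + 104 = (13*(193/144))*(-77) + 104 = (2509/144)*(-77) + 104 = -193193/144 + 104 = -178217/144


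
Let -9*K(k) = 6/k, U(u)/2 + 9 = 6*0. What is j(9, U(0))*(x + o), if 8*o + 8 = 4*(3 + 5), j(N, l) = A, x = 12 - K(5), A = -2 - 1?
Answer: -227/5 ≈ -45.400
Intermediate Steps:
U(u) = -18 (U(u) = -18 + 2*(6*0) = -18 + 2*0 = -18 + 0 = -18)
K(k) = -2/(3*k)
A = -3
x = 182/15 (x = 12 - (-2)/(3*5) = 12 - 1*(-2/15) = 12 + 2/15 = 182/15 ≈ 12.133)
j(N, l) = -3
o = 3 (o = -1 + (4*(3 + 5))/8 = -1 + (4*8)/8 = -1 + (⅛)*32 = -1 + 4 = 3)
j(9, U(0))*(x + o) = -3*(182/15 + 3) = -3*227/15 = -227/5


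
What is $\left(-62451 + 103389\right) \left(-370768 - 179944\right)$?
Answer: $-22545047856$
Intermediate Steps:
$\left(-62451 + 103389\right) \left(-370768 - 179944\right) = 40938 \left(-550712\right) = -22545047856$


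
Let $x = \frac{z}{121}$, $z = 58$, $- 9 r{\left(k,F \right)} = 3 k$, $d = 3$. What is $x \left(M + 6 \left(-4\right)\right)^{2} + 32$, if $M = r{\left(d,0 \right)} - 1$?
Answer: $\frac{43080}{121} \approx 356.03$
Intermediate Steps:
$r{\left(k,F \right)} = - \frac{k}{3}$ ($r{\left(k,F \right)} = - \frac{3 k}{9} = - \frac{k}{3}$)
$M = -2$ ($M = \left(- \frac{1}{3}\right) 3 - 1 = -1 - 1 = -2$)
$x = \frac{58}{121} \approx 0.47934$
$x \left(M + 6 \left(-4\right)\right)^{2} + 32 = \frac{58 \left(-2 + 6 \left(-4\right)\right)^{2}}{121} + 32 = \frac{58 \left(-2 - 24\right)^{2}}{121} + 32 = \frac{58 \left(-26\right)^{2}}{121} + 32 = \frac{58}{121} \cdot 676 + 32 = \frac{39208}{121} + 32 = \frac{43080}{121}$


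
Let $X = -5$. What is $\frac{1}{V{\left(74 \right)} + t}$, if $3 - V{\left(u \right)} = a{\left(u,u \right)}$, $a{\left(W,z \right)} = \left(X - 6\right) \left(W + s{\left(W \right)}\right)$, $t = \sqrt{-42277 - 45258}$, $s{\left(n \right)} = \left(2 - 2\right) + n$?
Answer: $\frac{233}{392528} - \frac{i \sqrt{87535}}{2747696} \approx 0.00059359 - 0.00010768 i$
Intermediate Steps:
$s{\left(n \right)} = n$ ($s{\left(n \right)} = 0 + n = n$)
$t = i \sqrt{87535}$ ($t = \sqrt{-87535} = i \sqrt{87535} \approx 295.86 i$)
$a{\left(W,z \right)} = - 22 W$ ($a{\left(W,z \right)} = \left(-5 - 6\right) \left(W + W\right) = - 11 \cdot 2 W = - 22 W$)
$V{\left(u \right)} = 3 + 22 u$ ($V{\left(u \right)} = 3 - - 22 u = 3 + 22 u$)
$\frac{1}{V{\left(74 \right)} + t} = \frac{1}{\left(3 + 22 \cdot 74\right) + i \sqrt{87535}} = \frac{1}{\left(3 + 1628\right) + i \sqrt{87535}} = \frac{1}{1631 + i \sqrt{87535}}$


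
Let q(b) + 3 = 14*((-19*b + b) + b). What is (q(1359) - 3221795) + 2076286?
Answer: -1468954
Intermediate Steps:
q(b) = -3 - 238*b (q(b) = -3 + 14*((-19*b + b) + b) = -3 + 14*(-18*b + b) = -3 + 14*(-17*b) = -3 - 238*b)
(q(1359) - 3221795) + 2076286 = ((-3 - 238*1359) - 3221795) + 2076286 = ((-3 - 323442) - 3221795) + 2076286 = (-323445 - 3221795) + 2076286 = -3545240 + 2076286 = -1468954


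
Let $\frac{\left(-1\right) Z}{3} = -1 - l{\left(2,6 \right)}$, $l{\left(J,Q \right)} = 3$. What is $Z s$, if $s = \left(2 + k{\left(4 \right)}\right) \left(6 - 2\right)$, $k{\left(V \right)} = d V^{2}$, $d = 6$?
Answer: $4704$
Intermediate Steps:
$Z = 12$ ($Z = - 3 \left(-1 - 3\right) = \left(-3\right) \left(-4\right) = 12$)
$k{\left(V \right)} = 6 V^{2}$
$s = 392$ ($s = \left(2 + 6 \cdot 4^{2}\right) \left(6 - 2\right) = \left(2 + 6 \cdot 16\right) 4 = \left(2 + 96\right) 4 = 98 \cdot 4 = 392$)
$Z s = 12 \cdot 392 = 4704$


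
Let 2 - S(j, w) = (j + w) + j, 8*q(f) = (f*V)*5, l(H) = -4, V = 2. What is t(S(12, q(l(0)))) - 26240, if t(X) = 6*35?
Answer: -26030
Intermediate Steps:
q(f) = 5*f/4 (q(f) = ((f*2)*5)/8 = ((2*f)*5)/8 = (10*f)/8 = 5*f/4)
S(j, w) = 2 - w - 2*j (S(j, w) = 2 - ((j + w) + j) = 2 - (w + 2*j) = 2 + (-w - 2*j) = 2 - w - 2*j)
t(X) = 210
t(S(12, q(l(0)))) - 26240 = 210 - 26240 = -26030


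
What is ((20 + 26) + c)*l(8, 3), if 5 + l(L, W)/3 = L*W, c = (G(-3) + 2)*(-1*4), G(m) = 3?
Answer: 1482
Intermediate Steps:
c = -20 (c = (3 + 2)*(-1*4) = 5*(-4) = -20)
l(L, W) = -15 + 3*L*W (l(L, W) = -15 + 3*(L*W) = -15 + 3*L*W)
((20 + 26) + c)*l(8, 3) = ((20 + 26) - 20)*(-15 + 3*8*3) = (46 - 20)*(-15 + 72) = 26*57 = 1482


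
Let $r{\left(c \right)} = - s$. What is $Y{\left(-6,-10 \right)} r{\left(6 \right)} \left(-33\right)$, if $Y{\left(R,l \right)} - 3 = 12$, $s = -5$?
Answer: $-2475$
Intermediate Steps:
$Y{\left(R,l \right)} = 15$ ($Y{\left(R,l \right)} = 3 + 12 = 15$)
$r{\left(c \right)} = 5$ ($r{\left(c \right)} = \left(-1\right) \left(-5\right) = 5$)
$Y{\left(-6,-10 \right)} r{\left(6 \right)} \left(-33\right) = 15 \cdot 5 \left(-33\right) = 75 \left(-33\right) = -2475$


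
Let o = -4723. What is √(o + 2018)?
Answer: I*√2705 ≈ 52.01*I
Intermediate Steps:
√(o + 2018) = √(-4723 + 2018) = √(-2705) = I*√2705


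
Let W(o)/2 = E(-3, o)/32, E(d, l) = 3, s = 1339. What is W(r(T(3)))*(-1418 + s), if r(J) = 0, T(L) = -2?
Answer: -237/16 ≈ -14.813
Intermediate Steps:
W(o) = 3/16 (W(o) = 2*(3/32) = 3/16)
W(r(T(3)))*(-1418 + s) = 3*(-1418 + 1339)/16 = (3/16)*(-79) = -237/16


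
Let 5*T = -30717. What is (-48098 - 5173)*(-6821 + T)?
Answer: 3453132762/5 ≈ 6.9063e+8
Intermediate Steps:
T = -30717/5 (T = (⅕)*(-30717) = -30717/5 ≈ -6143.4)
(-48098 - 5173)*(-6821 + T) = (-48098 - 5173)*(-6821 - 30717/5) = -53271*(-64822/5) = 3453132762/5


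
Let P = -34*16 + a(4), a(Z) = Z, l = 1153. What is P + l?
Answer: 613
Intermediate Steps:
P = -540 (P = -34*16 + 4 = -544 + 4 = -540)
P + l = -540 + 1153 = 613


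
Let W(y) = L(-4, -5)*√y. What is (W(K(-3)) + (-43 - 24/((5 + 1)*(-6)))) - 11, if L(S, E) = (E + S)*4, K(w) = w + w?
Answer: -160/3 - 36*I*√6 ≈ -53.333 - 88.182*I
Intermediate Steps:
K(w) = 2*w
L(S, E) = 4*E + 4*S
W(y) = -36*√y (W(y) = (4*(-5) + 4*(-4))*√y = (-20 - 16)*√y = -36*√y)
(W(K(-3)) + (-43 - 24/((5 + 1)*(-6)))) - 11 = (-36*I*√6 + (-43 - 24/((5 + 1)*(-6)))) - 11 = (-36*I*√6 + (-43 - 24/(6*(-6)))) - 11 = (-36*I*√6 + (-43 - 24/(-36))) - 11 = (-36*I*√6 + (-43 - 24*(-1)/36)) - 11 = (-36*I*√6 + (-43 - 1*(-⅔))) - 11 = (-36*I*√6 + (-43 + ⅔)) - 11 = (-36*I*√6 - 127/3) - 11 = (-127/3 - 36*I*√6) - 11 = -160/3 - 36*I*√6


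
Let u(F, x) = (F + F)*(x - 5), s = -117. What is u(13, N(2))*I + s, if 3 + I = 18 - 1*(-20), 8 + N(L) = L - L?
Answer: -11947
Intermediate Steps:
N(L) = -8 (N(L) = -8 + (L - L) = -8 + 0 = -8)
u(F, x) = 2*F*(-5 + x) (u(F, x) = (2*F)*(-5 + x) = 2*F*(-5 + x))
I = 35 (I = -3 + (18 - 1*(-20)) = -3 + (18 + 20) = -3 + 38 = 35)
u(13, N(2))*I + s = (2*13*(-5 - 8))*35 - 117 = (2*13*(-13))*35 - 117 = -338*35 - 117 = -11830 - 117 = -11947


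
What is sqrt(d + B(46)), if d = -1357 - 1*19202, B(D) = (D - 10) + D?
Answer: I*sqrt(20477) ≈ 143.1*I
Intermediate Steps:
B(D) = -10 + 2*D (B(D) = (-10 + D) + D = -10 + 2*D)
d = -20559 (d = -1357 - 19202 = -20559)
sqrt(d + B(46)) = sqrt(-20559 + (-10 + 2*46)) = sqrt(-20559 + (-10 + 92)) = sqrt(-20559 + 82) = sqrt(-20477) = I*sqrt(20477)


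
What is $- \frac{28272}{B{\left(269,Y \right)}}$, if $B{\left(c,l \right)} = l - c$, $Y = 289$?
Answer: $- \frac{7068}{5} \approx -1413.6$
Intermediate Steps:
$- \frac{28272}{B{\left(269,Y \right)}} = - \frac{28272}{289 - 269} = - \frac{28272}{20} = \left(-28272\right) \frac{1}{20} = - \frac{7068}{5}$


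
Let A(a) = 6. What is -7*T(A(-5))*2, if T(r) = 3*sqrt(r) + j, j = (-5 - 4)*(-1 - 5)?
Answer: -756 - 42*sqrt(6) ≈ -858.88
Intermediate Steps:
j = 54 (j = -9*(-6) = 54)
T(r) = 54 + 3*sqrt(r) (T(r) = 3*sqrt(r) + 54 = 54 + 3*sqrt(r))
-7*T(A(-5))*2 = -7*(54 + 3*sqrt(6))*2 = (-378 - 21*sqrt(6))*2 = -756 - 42*sqrt(6)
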